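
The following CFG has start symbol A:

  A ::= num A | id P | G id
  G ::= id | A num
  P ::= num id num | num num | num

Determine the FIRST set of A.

{ id, num }

A ::= num A contributes {num}.
A ::= id P contributes {id}.
From A ::= G id: add FIRST(G) = { id, num }.
Union: FIRST(A) = { id, num }.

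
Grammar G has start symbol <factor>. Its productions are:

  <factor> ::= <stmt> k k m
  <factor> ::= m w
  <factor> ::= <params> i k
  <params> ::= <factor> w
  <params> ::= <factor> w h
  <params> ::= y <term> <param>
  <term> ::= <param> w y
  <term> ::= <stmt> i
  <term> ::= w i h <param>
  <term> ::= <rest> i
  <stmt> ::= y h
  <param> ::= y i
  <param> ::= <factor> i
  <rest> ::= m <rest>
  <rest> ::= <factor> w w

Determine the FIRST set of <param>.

<param> ::= y i contributes {y}.
From <param> ::= <factor> i: add FIRST(<factor>) = { m, y }.
Union: FIRST(<param>) = { m, y }.

{ m, y }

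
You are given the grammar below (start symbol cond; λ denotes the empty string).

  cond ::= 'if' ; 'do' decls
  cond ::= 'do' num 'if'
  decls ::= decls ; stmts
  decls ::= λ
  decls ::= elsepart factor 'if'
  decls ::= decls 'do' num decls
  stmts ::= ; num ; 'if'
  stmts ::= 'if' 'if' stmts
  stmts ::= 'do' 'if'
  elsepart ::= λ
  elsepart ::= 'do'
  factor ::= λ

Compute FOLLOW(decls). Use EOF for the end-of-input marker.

{ EOF, 'do', ; }

In cond ::= 'if' ; 'do' decls: decls is at the end, add FOLLOW(cond) = { EOF }.
In decls ::= decls ; stmts: add FIRST(; stmts) = { ; }.
In decls ::= decls 'do' num decls: add FIRST('do' num decls) = { 'do' }.
In decls ::= decls 'do' num decls: decls is at the end, add FOLLOW(decls) = { EOF, 'do', ; }.
Union: FOLLOW(decls) = { EOF, 'do', ; }.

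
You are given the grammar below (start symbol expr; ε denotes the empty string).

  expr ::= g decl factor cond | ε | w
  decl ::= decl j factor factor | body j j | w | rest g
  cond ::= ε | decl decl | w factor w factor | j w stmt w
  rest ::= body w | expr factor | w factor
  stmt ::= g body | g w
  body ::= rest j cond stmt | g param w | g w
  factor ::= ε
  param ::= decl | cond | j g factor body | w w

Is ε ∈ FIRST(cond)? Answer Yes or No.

Yes

cond has an ε-production, so cond ⇒ ε.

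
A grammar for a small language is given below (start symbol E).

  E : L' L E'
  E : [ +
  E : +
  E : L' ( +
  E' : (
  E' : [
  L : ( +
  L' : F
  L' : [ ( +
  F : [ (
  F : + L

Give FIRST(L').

From L' : F: add FIRST(F) = { +, [ }.
L' : [ ( + contributes {[}.
Union: FIRST(L') = { +, [ }.

{ +, [ }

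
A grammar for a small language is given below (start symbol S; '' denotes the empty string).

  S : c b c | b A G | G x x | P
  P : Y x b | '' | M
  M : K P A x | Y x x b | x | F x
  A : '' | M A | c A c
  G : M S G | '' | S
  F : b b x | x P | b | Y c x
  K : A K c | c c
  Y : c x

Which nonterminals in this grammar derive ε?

Directly nullable (have an ''-production): P, A, G.
S : P with every symbol nullable, so S is nullable.
No other nonterminal has a production whose RHS symbols are all nullable.

{ A, G, P, S }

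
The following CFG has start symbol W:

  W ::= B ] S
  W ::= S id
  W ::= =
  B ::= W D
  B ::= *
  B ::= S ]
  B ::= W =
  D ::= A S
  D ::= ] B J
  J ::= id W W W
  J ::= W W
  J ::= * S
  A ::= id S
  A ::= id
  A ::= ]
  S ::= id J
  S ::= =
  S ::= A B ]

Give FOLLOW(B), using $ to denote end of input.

{ *, =, ], id }

In W ::= B ] S: add FIRST(] S) = { ] }.
In D ::= ] B J: add FIRST(J) = { *, =, ], id }.
In S ::= A B ]: add FIRST(]) = { ] }.
Union: FOLLOW(B) = { *, =, ], id }.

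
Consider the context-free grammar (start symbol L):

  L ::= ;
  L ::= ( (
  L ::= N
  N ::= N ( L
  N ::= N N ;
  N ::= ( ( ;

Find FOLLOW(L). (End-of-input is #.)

L is the start symbol, so # ∈ FOLLOW(L).
In N ::= N ( L: L is at the end, add FOLLOW(N) = { #, (, ; }.
Union: FOLLOW(L) = { #, (, ; }.

{ #, (, ; }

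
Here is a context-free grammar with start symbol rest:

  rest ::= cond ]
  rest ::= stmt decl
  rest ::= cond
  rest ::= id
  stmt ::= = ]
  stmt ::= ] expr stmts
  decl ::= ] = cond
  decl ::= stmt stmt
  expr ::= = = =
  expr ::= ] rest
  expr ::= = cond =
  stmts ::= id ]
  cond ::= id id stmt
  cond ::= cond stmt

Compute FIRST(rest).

{ =, ], id }

From rest ::= cond ]: add FIRST(cond) = { id }.
From rest ::= stmt decl: add FIRST(stmt) = { =, ] }.
From rest ::= cond: add FIRST(cond) = { id }.
rest ::= id contributes {id}.
Union: FIRST(rest) = { =, ], id }.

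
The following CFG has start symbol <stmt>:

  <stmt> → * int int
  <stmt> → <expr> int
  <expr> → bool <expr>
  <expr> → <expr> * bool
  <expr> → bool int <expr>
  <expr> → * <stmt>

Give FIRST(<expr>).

{ *, bool }

<expr> → bool <expr> contributes {bool}.
From <expr> → <expr> * bool: add FIRST(<expr>) = { *, bool }.
<expr> → bool int <expr> contributes {bool}.
<expr> → * <stmt> contributes {*}.
Union: FIRST(<expr>) = { *, bool }.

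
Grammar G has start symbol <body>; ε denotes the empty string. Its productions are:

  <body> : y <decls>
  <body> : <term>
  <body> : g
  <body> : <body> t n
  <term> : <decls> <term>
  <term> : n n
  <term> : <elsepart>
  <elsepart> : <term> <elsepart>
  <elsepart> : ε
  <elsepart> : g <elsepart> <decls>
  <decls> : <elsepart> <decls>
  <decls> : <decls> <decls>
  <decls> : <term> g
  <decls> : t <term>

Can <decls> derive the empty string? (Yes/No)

Nullable nonterminals: <body>, <elsepart>, <term>.
No production of <decls> has an RHS whose symbols are all nullable, so <decls> is not nullable.

No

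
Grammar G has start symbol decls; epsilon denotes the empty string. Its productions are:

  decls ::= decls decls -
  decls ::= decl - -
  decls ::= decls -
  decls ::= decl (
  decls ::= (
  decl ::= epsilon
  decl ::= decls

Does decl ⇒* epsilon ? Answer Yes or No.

Yes

decl has an epsilon-production, so decl ⇒ epsilon.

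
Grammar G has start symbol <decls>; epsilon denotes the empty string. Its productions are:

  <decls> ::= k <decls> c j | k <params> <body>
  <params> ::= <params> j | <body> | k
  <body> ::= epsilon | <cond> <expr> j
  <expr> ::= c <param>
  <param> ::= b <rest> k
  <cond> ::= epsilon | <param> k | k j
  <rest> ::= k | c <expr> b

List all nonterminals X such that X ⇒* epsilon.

Directly nullable (have an epsilon-production): <body>, <cond>.
<params> ::= <body> with every symbol nullable, so <params> is nullable.
No other nonterminal has a production whose RHS symbols are all nullable.

{ <body>, <cond>, <params> }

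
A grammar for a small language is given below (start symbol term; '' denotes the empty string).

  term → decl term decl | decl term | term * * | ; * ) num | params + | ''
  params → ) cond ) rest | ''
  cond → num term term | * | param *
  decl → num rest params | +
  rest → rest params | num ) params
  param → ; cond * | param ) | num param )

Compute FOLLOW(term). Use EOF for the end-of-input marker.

{ EOF, ), *, +, ;, num }

term is the start symbol, so EOF ∈ FOLLOW(term).
In term → decl term decl: add FIRST(decl) = { +, num }.
In term → decl term: term is at the end, add FOLLOW(term) = { EOF, ), *, +, ;, num }.
In term → term * *: add FIRST(* *) = { * }.
In cond → num term term: add FIRST(term)\{''} = { ), *, +, ;, num }.
  Since term is nullable, also add FOLLOW(cond) = { ), * }.
In cond → num term term: term is at the end, add FOLLOW(cond) = { ), * }.
Union: FOLLOW(term) = { EOF, ), *, +, ;, num }.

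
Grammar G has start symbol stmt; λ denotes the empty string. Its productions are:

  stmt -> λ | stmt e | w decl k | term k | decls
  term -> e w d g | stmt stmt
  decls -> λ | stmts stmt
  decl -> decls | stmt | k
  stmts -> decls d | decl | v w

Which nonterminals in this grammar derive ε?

Directly nullable (have an λ-production): stmt, decls.
stmts -> decl with every symbol nullable, so stmts is nullable.
decl -> decls with every symbol nullable, so decl is nullable.
term -> stmt stmt with every symbol nullable, so term is nullable.

{ decl, decls, stmt, stmts, term }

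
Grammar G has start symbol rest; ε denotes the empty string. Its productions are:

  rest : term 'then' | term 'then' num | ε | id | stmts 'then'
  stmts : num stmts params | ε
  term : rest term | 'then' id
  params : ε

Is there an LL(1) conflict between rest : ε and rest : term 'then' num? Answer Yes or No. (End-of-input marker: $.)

FIRST(ε) = { ε } and FIRST(term 'then' num) = { 'then', id, num }.
The first alternative is nullable and FOLLOW(rest) = { $, 'then', id, num } shares 'then' with FIRST of the second — conflict.

Yes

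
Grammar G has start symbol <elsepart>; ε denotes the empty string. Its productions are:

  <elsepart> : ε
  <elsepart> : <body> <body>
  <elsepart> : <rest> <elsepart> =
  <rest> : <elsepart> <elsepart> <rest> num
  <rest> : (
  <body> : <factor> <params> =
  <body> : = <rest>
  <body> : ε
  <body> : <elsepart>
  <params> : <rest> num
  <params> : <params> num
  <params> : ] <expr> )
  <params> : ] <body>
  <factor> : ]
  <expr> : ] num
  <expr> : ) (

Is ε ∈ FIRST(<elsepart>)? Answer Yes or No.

<elsepart> has an ε-production, so <elsepart> ⇒ ε.

Yes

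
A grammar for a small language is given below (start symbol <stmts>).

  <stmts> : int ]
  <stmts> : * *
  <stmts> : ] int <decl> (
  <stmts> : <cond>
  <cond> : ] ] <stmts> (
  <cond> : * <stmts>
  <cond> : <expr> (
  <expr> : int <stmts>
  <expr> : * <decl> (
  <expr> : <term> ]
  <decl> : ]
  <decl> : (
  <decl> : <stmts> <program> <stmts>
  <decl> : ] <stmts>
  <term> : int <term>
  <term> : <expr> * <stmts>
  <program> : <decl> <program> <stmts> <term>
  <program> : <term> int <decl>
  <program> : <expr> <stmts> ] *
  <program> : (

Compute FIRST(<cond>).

{ *, ], int }

<cond> : ] ] <stmts> ( contributes {]}.
<cond> : * <stmts> contributes {*}.
From <cond> : <expr> (: add FIRST(<expr>) = { *, int }.
Union: FIRST(<cond>) = { *, ], int }.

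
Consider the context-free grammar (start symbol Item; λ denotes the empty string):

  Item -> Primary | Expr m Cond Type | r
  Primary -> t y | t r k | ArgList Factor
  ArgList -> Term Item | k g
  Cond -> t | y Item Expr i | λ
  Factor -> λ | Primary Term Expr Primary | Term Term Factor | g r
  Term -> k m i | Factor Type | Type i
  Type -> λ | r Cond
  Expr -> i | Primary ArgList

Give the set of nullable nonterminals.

Directly nullable (have an λ-production): Cond, Factor, Type.
Term -> Factor Type with every symbol nullable, so Term is nullable.
No other nonterminal has a production whose RHS symbols are all nullable.

{ Cond, Factor, Term, Type }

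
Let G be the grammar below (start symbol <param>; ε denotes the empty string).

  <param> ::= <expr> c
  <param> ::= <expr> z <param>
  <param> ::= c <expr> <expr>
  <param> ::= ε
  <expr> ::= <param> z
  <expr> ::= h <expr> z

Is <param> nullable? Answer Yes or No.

Yes

<param> has an ε-production, so <param> ⇒ ε.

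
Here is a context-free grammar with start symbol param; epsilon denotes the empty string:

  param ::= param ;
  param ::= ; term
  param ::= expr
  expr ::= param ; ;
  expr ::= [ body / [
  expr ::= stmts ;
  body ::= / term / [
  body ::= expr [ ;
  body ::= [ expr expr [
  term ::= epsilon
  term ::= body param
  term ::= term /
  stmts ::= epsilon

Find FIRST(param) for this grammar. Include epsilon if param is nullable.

From param ::= param ;: add FIRST(param) = { ;, [ }.
param ::= ; term contributes {;}.
From param ::= expr: add FIRST(expr) = { ;, [ }.
Union: FIRST(param) = { ;, [ }.

{ ;, [ }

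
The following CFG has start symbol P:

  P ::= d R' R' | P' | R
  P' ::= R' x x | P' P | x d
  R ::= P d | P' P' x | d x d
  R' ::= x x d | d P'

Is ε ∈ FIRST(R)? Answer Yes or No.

No nonterminal in this grammar is nullable.
No production of R has an RHS whose symbols are all nullable, so R is not nullable.

No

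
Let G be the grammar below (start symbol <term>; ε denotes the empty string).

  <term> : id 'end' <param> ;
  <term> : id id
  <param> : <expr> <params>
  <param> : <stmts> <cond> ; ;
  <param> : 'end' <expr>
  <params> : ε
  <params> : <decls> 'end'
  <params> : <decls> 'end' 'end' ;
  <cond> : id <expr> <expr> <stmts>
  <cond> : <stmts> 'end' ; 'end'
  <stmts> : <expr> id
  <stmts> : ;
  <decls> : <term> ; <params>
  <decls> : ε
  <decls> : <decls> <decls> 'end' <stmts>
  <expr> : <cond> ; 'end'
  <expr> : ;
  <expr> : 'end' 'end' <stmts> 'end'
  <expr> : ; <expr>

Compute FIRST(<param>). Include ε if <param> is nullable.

{ 'end', ;, id }

From <param> : <expr> <params>: add FIRST(<expr>) = { 'end', ;, id }.
From <param> : <stmts> <cond> ; ;: add FIRST(<stmts>) = { 'end', ;, id }.
<param> : 'end' <expr> contributes {'end'}.
Union: FIRST(<param>) = { 'end', ;, id }.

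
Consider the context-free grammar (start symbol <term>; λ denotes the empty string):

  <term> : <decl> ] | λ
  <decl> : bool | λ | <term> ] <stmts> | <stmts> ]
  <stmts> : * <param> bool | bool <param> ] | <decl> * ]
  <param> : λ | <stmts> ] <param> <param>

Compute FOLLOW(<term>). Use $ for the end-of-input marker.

<term> is the start symbol, so $ ∈ FOLLOW(<term>).
In <decl> : <term> ] <stmts>: add FIRST(] <stmts>) = { ] }.
Union: FOLLOW(<term>) = { $, ] }.

{ $, ] }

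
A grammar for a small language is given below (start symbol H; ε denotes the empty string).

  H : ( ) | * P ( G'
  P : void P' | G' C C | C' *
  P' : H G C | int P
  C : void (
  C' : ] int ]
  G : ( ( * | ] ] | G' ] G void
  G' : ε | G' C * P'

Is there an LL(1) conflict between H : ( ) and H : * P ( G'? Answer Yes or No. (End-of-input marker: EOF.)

FIRST(( )) = { ( } and FIRST(* P ( G') = { * }.
The FIRST sets are disjoint and neither alternative is nullable — no conflict.

No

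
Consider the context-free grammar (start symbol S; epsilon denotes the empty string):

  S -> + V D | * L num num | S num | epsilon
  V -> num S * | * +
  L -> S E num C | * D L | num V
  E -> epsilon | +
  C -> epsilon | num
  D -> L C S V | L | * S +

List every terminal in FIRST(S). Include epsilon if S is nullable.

{ *, +, num, epsilon }

S -> + V D contributes {+}.
S -> * L num num contributes {*}.
From S -> S num: S nullable, take FIRST(S) ∪ {num} = { *, +, num }.
S -> epsilon contributes epsilon.
Union: FIRST(S) = { *, +, num, epsilon }.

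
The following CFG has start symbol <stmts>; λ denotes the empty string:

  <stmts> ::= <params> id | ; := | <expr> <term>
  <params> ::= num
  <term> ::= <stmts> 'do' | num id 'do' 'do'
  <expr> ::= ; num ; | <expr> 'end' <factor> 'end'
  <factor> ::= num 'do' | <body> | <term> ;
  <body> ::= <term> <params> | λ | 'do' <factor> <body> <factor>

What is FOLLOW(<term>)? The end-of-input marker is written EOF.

{ EOF, 'do', ;, num }

In <stmts> ::= <expr> <term>: <term> is at the end, add FOLLOW(<stmts>) = { EOF, 'do' }.
In <factor> ::= <term> ;: add FIRST(;) = { ; }.
In <body> ::= <term> <params>: add FIRST(<params>) = { num }.
Union: FOLLOW(<term>) = { EOF, 'do', ;, num }.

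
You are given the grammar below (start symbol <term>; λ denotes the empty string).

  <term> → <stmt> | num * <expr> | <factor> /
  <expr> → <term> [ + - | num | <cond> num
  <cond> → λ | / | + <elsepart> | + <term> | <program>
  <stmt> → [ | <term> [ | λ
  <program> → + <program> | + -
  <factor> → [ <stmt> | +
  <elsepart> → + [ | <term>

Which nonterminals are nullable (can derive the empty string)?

{ <cond>, <elsepart>, <stmt>, <term> }

Directly nullable (have an λ-production): <cond>, <stmt>.
<elsepart> → <term> with every symbol nullable, so <elsepart> is nullable.
<term> → <stmt> with every symbol nullable, so <term> is nullable.
No other nonterminal has a production whose RHS symbols are all nullable.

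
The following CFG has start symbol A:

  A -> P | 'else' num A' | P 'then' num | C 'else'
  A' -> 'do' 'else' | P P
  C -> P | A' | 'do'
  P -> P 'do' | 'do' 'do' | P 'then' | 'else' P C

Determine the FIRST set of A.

{ 'do', 'else' }

From A -> P: add FIRST(P) = { 'do', 'else' }.
A -> 'else' num A' contributes {'else'}.
From A -> P 'then' num: add FIRST(P) = { 'do', 'else' }.
From A -> C 'else': add FIRST(C) = { 'do', 'else' }.
Union: FIRST(A) = { 'do', 'else' }.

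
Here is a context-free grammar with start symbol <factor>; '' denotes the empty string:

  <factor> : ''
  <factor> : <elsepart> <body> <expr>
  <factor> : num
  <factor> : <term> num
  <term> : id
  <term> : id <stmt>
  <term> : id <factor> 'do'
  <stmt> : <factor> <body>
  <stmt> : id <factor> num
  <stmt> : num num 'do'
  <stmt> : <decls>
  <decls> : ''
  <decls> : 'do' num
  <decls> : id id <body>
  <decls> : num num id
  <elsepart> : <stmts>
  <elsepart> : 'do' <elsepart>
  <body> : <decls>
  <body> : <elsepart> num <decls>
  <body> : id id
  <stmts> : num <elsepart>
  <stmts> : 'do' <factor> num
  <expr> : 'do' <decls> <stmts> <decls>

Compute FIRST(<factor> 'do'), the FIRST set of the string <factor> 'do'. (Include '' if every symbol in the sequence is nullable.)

Add FIRST(<factor>)\{''} = { 'do', id, num }; <factor> is nullable, continue.
'do' is a terminal; add {'do'} and stop.

{ 'do', id, num }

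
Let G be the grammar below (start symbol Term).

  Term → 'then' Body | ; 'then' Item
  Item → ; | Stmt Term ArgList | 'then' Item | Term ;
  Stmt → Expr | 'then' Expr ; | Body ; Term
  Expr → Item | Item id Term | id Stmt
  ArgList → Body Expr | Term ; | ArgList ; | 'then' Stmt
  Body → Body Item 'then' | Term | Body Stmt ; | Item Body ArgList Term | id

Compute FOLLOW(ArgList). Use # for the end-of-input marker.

{ #, 'then', ;, id }

In Item → Stmt Term ArgList: ArgList is at the end, add FOLLOW(Item) = { #, 'then', ;, id }.
In ArgList → ArgList ;: add FIRST(;) = { ; }.
In Body → Item Body ArgList Term: add FIRST(Term) = { 'then', ; }.
Union: FOLLOW(ArgList) = { #, 'then', ;, id }.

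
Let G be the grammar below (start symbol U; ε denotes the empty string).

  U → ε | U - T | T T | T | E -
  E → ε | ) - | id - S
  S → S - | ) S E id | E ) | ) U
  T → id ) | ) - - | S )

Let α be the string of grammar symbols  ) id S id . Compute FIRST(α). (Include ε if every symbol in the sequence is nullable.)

{ ) }

) is a terminal; add {)} and stop.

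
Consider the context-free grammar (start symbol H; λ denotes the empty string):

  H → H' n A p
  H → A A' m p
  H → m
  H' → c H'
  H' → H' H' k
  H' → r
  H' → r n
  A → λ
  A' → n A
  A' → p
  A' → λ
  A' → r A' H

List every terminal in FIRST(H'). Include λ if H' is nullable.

H' → c H' contributes {c}.
From H' → H' H' k: add FIRST(H') = { c, r }.
H' → r contributes {r}.
H' → r n contributes {r}.
Union: FIRST(H') = { c, r }.

{ c, r }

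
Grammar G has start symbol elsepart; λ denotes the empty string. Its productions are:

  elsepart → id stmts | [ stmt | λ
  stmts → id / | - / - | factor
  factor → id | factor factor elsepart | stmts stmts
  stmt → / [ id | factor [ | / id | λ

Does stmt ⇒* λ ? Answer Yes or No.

stmt has an λ-production, so stmt ⇒ λ.

Yes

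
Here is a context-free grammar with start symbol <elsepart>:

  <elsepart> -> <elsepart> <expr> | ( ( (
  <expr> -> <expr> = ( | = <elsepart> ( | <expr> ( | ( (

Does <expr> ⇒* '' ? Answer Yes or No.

No nonterminal in this grammar is nullable.
No production of <expr> has an RHS whose symbols are all nullable, so <expr> is not nullable.

No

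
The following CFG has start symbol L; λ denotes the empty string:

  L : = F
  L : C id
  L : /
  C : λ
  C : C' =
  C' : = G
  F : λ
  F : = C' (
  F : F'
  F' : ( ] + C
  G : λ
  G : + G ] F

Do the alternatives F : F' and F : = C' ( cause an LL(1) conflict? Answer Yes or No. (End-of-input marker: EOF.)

FIRST(F') = { ( } and FIRST(= C' () = { = }.
The FIRST sets are disjoint and neither alternative is nullable — no conflict.

No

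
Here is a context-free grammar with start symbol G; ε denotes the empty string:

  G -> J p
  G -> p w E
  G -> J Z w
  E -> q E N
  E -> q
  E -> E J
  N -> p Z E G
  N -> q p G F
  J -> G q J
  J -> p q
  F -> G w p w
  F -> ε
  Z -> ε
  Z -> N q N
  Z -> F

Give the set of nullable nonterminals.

Directly nullable (have an ε-production): F, Z.
No other nonterminal has a production whose RHS symbols are all nullable.

{ F, Z }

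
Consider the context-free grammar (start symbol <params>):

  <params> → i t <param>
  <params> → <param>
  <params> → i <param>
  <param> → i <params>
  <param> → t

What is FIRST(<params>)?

<params> → i t <param> contributes {i}.
From <params> → <param>: add FIRST(<param>) = { i, t }.
<params> → i <param> contributes {i}.
Union: FIRST(<params>) = { i, t }.

{ i, t }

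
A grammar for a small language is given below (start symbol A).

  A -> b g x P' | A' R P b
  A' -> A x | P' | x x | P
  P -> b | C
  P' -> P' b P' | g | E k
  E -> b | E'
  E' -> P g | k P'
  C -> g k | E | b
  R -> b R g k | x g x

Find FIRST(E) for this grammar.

{ b, g, k }

E -> b contributes {b}.
From E -> E': add FIRST(E') = { b, g, k }.
Union: FIRST(E) = { b, g, k }.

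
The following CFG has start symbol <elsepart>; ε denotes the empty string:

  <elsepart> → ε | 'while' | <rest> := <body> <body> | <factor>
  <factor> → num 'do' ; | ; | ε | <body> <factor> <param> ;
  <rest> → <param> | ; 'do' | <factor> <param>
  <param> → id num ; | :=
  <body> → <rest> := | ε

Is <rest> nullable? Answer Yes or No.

Nullable nonterminals: <body>, <elsepart>, <factor>.
No production of <rest> has an RHS whose symbols are all nullable, so <rest> is not nullable.

No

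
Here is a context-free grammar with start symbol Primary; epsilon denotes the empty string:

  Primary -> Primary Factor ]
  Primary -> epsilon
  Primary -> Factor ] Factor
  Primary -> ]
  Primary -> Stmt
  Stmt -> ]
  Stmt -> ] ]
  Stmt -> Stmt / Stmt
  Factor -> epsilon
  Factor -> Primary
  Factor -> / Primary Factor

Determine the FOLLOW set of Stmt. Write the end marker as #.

{ #, /, ] }

In Primary -> Stmt: Stmt is at the end, add FOLLOW(Primary) = { #, /, ] }.
In Stmt -> Stmt / Stmt: add FIRST(/ Stmt) = { / }.
In Stmt -> Stmt / Stmt: Stmt is at the end, add FOLLOW(Stmt) = { #, /, ] }.
Union: FOLLOW(Stmt) = { #, /, ] }.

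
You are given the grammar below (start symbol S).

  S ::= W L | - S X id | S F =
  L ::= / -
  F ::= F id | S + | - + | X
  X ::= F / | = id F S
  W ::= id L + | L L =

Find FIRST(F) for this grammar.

From F ::= F id: add FIRST(F) = { -, /, =, id }.
From F ::= S +: add FIRST(S) = { -, /, id }.
F ::= - + contributes {-}.
From F ::= X: add FIRST(X) = { -, /, =, id }.
Union: FIRST(F) = { -, /, =, id }.

{ -, /, =, id }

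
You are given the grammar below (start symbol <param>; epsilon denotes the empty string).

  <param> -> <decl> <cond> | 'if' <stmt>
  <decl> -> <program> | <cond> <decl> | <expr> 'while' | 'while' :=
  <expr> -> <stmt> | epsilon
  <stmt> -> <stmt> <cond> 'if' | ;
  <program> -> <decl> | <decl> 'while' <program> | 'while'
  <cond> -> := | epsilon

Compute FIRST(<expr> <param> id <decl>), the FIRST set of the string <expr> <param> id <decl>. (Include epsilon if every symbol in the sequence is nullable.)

{ 'if', 'while', :=, ; }

Add FIRST(<expr>)\{epsilon} = { ; }; <expr> is nullable, continue.
Add FIRST(<param>) = { 'if', 'while', :=, ; }; <param> is not nullable, stop.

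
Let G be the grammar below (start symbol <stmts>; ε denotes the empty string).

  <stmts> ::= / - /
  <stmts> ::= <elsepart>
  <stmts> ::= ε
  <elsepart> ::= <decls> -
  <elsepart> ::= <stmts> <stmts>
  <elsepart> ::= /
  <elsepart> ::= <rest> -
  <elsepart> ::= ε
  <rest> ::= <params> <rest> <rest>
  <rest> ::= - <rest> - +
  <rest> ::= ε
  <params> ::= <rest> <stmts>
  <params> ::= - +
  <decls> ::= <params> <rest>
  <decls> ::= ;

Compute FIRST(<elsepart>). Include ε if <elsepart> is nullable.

{ -, /, ;, ε }

From <elsepart> ::= <decls> -: <decls> nullable, take FIRST(<decls>) ∪ {-} = { -, /, ; }.
From <elsepart> ::= <stmts> <stmts>: <stmts>, <stmts> nullable, take FIRST(<stmts>) ∪ FIRST(<stmts>) = { -, /, ; }; also ε since the whole RHS is nullable.
<elsepart> ::= / contributes {/}.
From <elsepart> ::= <rest> -: <rest> nullable, take FIRST(<rest>) ∪ {-} = { -, /, ; }.
<elsepart> ::= ε contributes ε.
Union: FIRST(<elsepart>) = { -, /, ;, ε }.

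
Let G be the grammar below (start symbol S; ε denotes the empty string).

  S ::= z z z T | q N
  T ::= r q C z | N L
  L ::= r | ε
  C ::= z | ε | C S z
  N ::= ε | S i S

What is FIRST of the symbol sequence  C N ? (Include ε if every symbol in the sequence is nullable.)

Add FIRST(C)\{ε} = { q, z }; C is nullable, continue.
Add FIRST(N)\{ε} = { q, z }; N is nullable, continue.
Every symbol is nullable, so include ε.

{ q, z, ε }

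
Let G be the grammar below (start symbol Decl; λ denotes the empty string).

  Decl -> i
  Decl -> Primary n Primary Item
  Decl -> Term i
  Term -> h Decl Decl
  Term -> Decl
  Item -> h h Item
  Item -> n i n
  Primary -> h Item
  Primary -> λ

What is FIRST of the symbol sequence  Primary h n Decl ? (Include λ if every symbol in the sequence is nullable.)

Add FIRST(Primary)\{λ} = { h }; Primary is nullable, continue.
h is a terminal; add {h} and stop.

{ h }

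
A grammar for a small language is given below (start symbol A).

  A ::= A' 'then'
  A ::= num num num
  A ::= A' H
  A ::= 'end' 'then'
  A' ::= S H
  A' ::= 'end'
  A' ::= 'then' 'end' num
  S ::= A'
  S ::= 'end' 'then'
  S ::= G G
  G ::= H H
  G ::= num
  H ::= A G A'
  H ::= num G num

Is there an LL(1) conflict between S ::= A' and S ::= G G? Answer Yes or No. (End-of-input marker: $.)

FIRST(A') = { 'end', 'then', num } and FIRST(G G) = { 'end', 'then', num }.
Both contain 'end', so the two alternatives are not disjoint — LL(1) conflict.

Yes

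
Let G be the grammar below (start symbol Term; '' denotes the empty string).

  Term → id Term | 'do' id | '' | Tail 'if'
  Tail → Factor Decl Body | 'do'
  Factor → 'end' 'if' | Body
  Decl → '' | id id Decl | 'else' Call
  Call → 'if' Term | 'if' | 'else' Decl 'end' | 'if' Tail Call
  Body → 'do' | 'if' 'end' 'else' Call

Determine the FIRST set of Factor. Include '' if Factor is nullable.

{ 'do', 'end', 'if' }

Factor → 'end' 'if' contributes {'end'}.
From Factor → Body: add FIRST(Body) = { 'do', 'if' }.
Union: FIRST(Factor) = { 'do', 'end', 'if' }.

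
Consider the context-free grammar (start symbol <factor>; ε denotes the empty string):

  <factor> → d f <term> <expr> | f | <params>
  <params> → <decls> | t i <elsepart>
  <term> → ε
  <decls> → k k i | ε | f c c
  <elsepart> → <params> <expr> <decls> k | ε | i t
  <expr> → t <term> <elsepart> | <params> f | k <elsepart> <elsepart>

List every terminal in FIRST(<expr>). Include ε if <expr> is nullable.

<expr> → t <term> <elsepart> contributes {t}.
From <expr> → <params> f: <params> nullable, take FIRST(<params>) ∪ {f} = { f, k, t }.
<expr> → k <elsepart> <elsepart> contributes {k}.
Union: FIRST(<expr>) = { f, k, t }.

{ f, k, t }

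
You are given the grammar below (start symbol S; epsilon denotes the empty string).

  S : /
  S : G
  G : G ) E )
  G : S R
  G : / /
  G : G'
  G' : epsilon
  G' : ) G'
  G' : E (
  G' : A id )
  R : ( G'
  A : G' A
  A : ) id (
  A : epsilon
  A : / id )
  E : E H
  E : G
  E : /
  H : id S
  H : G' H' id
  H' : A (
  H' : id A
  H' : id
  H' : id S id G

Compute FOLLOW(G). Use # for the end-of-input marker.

{ #, (, ), /, id }

In S : G: G is at the end, add FOLLOW(S) = { #, (, ), /, id }.
In G : G ) E ): add FIRST() E )) = { ) }.
In E : G: G is at the end, add FOLLOW(E) = { (, ), /, id }.
In H' : id S id G: G is at the end, add FOLLOW(H') = { id }.
Union: FOLLOW(G) = { #, (, ), /, id }.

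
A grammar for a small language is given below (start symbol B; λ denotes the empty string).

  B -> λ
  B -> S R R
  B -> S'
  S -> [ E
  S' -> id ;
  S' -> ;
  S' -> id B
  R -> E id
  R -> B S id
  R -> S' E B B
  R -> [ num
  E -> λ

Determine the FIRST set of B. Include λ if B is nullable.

{ ;, [, id, λ }

B -> λ contributes λ.
From B -> S R R: add FIRST(S) = { [ }.
From B -> S': add FIRST(S') = { ;, id }.
Union: FIRST(B) = { ;, [, id, λ }.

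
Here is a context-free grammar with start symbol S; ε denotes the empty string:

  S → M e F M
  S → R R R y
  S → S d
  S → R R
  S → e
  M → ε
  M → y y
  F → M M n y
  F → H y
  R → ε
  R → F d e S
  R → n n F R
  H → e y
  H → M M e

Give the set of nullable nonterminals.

Directly nullable (have an ε-production): M, R.
S → R R with every symbol nullable, so S is nullable.
No other nonterminal has a production whose RHS symbols are all nullable.

{ M, R, S }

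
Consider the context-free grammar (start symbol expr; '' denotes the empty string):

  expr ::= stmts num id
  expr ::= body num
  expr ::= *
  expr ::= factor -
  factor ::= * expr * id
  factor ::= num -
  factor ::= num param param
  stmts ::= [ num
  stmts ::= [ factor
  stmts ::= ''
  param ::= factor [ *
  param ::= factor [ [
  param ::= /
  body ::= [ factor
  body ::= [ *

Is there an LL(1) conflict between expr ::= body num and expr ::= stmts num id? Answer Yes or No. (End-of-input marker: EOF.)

FIRST(body num) = { [ } and FIRST(stmts num id) = { [, num }.
Both contain [, so the two alternatives are not disjoint — LL(1) conflict.

Yes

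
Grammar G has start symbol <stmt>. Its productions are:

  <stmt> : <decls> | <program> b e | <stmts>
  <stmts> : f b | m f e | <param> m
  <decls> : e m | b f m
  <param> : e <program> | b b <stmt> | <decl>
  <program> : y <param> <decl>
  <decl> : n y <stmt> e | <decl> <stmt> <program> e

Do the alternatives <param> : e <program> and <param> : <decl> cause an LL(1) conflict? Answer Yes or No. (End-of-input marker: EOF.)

No

FIRST(e <program>) = { e } and FIRST(<decl>) = { n }.
The FIRST sets are disjoint and neither alternative is nullable — no conflict.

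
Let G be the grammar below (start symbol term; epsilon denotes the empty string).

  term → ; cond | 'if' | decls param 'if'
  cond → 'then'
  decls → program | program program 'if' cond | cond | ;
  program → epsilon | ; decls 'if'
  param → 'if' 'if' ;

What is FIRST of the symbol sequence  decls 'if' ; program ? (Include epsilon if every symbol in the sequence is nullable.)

{ 'if', 'then', ; }

Add FIRST(decls)\{epsilon} = { 'if', 'then', ; }; decls is nullable, continue.
'if' is a terminal; add {'if'} and stop.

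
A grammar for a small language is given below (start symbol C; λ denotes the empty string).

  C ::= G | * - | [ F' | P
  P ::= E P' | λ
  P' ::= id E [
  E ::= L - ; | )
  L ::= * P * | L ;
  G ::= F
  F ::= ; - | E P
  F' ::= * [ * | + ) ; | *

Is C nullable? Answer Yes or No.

C ::= P and each of P is nullable, so C ⇒* λ.

Yes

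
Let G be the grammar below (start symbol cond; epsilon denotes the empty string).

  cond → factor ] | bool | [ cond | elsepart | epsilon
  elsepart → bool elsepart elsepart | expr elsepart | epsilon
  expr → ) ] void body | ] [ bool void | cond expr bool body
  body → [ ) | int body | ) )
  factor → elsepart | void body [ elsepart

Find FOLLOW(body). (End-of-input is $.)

In expr → ) ] void body: body is at the end, add FOLLOW(expr) = { $, ), [, ], bool, void }.
In expr → cond expr bool body: body is at the end, add FOLLOW(expr) = { $, ), [, ], bool, void }.
In body → int body: body is at the end, add FOLLOW(body) = { $, ), [, ], bool, void }.
In factor → void body [ elsepart: add FIRST([ elsepart) = { [ }.
Union: FOLLOW(body) = { $, ), [, ], bool, void }.

{ $, ), [, ], bool, void }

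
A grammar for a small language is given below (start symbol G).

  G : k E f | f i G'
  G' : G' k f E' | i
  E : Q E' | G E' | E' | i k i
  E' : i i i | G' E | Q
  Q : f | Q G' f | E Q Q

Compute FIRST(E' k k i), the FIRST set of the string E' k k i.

Add FIRST(E') = { f, i, k }; E' is not nullable, stop.

{ f, i, k }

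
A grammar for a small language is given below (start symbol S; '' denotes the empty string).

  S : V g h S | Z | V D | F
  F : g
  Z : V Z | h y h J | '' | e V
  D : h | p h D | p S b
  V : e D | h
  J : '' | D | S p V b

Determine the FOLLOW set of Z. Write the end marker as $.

{ $, b, p }

In S : Z: Z is at the end, add FOLLOW(S) = { $, b, p }.
In Z : V Z: Z is at the end, add FOLLOW(Z) = { $, b, p }.
Union: FOLLOW(Z) = { $, b, p }.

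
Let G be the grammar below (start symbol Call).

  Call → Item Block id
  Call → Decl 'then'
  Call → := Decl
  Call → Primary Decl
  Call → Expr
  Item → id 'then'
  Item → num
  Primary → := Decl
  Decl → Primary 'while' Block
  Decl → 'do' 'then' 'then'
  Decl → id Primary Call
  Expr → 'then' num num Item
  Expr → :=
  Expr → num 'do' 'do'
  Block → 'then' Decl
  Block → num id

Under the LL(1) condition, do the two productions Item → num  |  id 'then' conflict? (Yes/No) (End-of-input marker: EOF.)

No

FIRST(num) = { num } and FIRST(id 'then') = { id }.
The FIRST sets are disjoint and neither alternative is nullable — no conflict.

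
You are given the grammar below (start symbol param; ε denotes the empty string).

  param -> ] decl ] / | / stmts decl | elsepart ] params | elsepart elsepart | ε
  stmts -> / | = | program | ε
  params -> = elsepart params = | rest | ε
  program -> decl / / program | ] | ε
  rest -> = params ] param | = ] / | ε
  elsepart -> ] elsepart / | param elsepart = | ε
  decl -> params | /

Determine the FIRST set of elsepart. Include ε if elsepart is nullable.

elsepart -> ] elsepart / contributes {]}.
From elsepart -> param elsepart =: param, elsepart nullable, take FIRST(param) ∪ FIRST(elsepart) ∪ {=} = { /, =, ] }.
elsepart -> ε contributes ε.
Union: FIRST(elsepart) = { /, =, ], ε }.

{ /, =, ], ε }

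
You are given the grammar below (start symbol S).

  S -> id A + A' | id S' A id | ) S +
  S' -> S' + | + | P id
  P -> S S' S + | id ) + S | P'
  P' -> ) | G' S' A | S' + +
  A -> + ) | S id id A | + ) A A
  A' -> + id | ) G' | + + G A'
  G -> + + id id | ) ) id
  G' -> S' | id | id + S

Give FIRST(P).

{ ), +, id }

From P -> S S' S +: add FIRST(S) = { ), id }.
P -> id ) + S contributes {id}.
From P -> P': add FIRST(P') = { ), +, id }.
Union: FIRST(P) = { ), +, id }.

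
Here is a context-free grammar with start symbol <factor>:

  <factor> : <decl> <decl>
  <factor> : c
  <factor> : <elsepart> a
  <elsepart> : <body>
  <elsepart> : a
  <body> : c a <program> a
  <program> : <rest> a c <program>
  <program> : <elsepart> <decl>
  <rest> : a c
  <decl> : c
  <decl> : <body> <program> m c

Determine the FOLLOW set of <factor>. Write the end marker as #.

{ # }

<factor> is the start symbol, so # ∈ FOLLOW(<factor>).
Union: FOLLOW(<factor>) = { # }.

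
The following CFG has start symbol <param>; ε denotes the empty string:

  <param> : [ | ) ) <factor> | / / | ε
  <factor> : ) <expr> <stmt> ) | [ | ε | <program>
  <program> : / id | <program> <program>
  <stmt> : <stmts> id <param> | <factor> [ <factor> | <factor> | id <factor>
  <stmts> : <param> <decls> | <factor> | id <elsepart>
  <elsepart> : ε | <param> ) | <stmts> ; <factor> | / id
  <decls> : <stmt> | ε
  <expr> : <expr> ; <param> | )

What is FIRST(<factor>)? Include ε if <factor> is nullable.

{ ), /, [, ε }

<factor> : ) <expr> <stmt> ) contributes {)}.
<factor> : [ contributes {[}.
<factor> : ε contributes ε.
From <factor> : <program>: add FIRST(<program>) = { / }.
Union: FIRST(<factor>) = { ), /, [, ε }.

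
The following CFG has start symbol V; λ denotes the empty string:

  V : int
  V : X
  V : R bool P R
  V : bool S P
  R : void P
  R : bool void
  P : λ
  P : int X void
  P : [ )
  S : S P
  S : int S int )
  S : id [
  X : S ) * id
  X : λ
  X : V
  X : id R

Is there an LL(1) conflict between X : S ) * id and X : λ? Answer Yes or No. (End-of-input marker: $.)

No

FIRST(S ) * id) = { id, int } and FIRST(λ) = { λ }.
The second is nullable but FOLLOW(X) = { $, void } is disjoint from FIRST of the first.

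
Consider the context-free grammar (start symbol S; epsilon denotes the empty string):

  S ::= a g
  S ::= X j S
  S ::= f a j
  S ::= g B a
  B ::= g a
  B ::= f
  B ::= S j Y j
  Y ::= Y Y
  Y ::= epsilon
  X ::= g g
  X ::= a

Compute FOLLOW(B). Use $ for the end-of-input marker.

In S ::= g B a: add FIRST(a) = { a }.
Union: FOLLOW(B) = { a }.

{ a }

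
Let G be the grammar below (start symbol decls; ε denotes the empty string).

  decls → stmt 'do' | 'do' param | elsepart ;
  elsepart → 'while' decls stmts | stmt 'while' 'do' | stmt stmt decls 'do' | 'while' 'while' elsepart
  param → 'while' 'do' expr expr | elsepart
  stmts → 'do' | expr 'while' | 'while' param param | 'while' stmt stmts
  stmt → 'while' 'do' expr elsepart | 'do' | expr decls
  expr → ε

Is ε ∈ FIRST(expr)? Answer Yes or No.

Yes

expr has an ε-production, so expr ⇒ ε.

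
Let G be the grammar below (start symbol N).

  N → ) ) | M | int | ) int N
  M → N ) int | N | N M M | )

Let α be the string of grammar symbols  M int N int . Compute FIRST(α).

Add FIRST(M) = { ), int }; M is not nullable, stop.

{ ), int }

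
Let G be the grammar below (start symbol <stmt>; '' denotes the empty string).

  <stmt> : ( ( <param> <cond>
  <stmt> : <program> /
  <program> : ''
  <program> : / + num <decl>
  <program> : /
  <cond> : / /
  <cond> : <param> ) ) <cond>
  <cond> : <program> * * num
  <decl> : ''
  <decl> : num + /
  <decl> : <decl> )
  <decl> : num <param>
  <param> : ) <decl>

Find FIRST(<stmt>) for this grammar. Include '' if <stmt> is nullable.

<stmt> : ( ( <param> <cond> contributes {(}.
From <stmt> : <program> /: <program> nullable, take FIRST(<program>) ∪ {/} = { / }.
Union: FIRST(<stmt>) = { (, / }.

{ (, / }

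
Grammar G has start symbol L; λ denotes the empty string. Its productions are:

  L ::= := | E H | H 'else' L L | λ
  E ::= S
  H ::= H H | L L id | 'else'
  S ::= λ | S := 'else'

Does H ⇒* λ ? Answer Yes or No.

Nullable nonterminals: E, L, S.
No production of H has an RHS whose symbols are all nullable, so H is not nullable.

No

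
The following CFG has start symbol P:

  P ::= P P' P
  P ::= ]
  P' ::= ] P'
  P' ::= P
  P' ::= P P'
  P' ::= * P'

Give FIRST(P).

From P ::= P P' P: add FIRST(P) = { ] }.
P ::= ] contributes {]}.
Union: FIRST(P) = { ] }.

{ ] }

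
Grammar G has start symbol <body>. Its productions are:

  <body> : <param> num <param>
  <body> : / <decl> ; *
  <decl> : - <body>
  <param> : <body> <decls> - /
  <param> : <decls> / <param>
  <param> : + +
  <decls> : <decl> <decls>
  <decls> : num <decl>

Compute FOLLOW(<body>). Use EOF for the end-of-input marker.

<body> is the start symbol, so EOF ∈ FOLLOW(<body>).
In <decl> : - <body>: <body> is at the end, add FOLLOW(<decl>) = { -, /, ;, num }.
In <param> : <body> <decls> - /: add FIRST(<decls> - /) = { -, num }.
Union: FOLLOW(<body>) = { EOF, -, /, ;, num }.

{ EOF, -, /, ;, num }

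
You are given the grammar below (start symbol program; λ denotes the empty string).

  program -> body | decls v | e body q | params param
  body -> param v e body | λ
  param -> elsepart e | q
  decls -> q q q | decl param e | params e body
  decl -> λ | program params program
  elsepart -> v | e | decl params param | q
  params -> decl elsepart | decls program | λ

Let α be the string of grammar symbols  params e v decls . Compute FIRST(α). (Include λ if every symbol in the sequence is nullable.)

Add FIRST(params)\{λ} = { e, q, v }; params is nullable, continue.
e is a terminal; add {e} and stop.

{ e, q, v }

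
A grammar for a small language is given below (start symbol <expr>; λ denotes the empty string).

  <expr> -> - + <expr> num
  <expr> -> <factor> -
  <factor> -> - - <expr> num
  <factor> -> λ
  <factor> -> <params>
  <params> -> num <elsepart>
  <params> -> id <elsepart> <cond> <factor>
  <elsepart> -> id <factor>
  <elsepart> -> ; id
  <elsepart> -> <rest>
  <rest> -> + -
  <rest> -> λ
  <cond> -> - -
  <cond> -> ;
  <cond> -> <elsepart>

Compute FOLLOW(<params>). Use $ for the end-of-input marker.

In <factor> -> <params>: <params> is at the end, add FOLLOW(<factor>) = { +, -, ;, id, num }.
Union: FOLLOW(<params>) = { +, -, ;, id, num }.

{ +, -, ;, id, num }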